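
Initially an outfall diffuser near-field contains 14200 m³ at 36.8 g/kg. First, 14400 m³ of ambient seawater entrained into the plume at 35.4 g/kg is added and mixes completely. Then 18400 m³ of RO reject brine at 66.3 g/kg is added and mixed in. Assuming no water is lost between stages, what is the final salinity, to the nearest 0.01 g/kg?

Conserving salt mass:
Initial salt = 14,200×36.8 = 522,560
After stage 1: salt = 522,560 + 14,400×35.4 = 1,032,320; volume = 28,600 m³; S = 36.095 g/kg
After stage 2: salt = 1,032,320 + 18,400×66.3 = 2,252,240; volume = 47,000 m³
S = 2,252,240 / 47,000 = 47.92 g/kg

47.92 g/kg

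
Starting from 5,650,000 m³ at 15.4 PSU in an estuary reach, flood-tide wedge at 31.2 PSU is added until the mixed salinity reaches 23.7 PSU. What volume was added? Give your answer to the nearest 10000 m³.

6250000 m³

Salt balance: 5,650,000×15.4 + V×31.2 = (5,650,000+V)×23.7
87,010,000 + 31.2V = 133,905,000 + 23.7V
46,895,000 = 7.5V
V = 6,252,666.67 m³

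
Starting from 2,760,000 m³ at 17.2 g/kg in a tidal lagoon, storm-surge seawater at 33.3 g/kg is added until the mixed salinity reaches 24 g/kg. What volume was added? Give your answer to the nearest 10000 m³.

2020000 m³

Salt balance: 2,760,000×17.2 + V×33.3 = (2,760,000+V)×24
47,472,000 + 33.3V = 66,240,000 + 24V
18,768,000 = 9.3V
V = 2,018,064.52 m³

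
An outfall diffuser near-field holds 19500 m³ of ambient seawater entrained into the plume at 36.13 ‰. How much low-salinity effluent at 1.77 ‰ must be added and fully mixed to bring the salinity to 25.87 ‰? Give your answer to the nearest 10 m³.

Salt balance: 19,500×36.13 + V×1.77 = (19,500+V)×25.87
704,535 + 1.77V = 504,465 + 25.87V
200,070 = 24.1V
V = 8,301.66 m³

8300 m³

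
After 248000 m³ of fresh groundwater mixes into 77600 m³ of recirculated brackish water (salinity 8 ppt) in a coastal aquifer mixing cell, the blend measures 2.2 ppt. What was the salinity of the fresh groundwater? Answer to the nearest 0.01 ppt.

Salt balance: 77,600×8 + 248,000×S = 325,600×2.2
620,800 + 248,000·S = 716,320
S = (716,320 − 620,800) / 248,000 = 0.3852 ppt

0.39 ppt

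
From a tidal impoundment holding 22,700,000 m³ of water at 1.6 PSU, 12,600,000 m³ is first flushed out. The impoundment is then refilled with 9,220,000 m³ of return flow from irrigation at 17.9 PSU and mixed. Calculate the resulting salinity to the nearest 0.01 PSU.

9.38 PSU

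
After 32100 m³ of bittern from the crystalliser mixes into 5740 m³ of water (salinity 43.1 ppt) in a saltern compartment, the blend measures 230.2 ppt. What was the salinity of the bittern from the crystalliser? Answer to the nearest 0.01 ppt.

263.66 ppt

Salt balance: 5,740×43.1 + 32,100×S = 37,840×230.2
247,394 + 32,100·S = 8,710,768
S = (8,710,768 − 247,394) / 32,100 = 263.6565 ppt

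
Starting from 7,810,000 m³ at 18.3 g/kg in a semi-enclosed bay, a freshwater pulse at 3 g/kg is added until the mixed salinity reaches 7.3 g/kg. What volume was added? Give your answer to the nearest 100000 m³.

Salt balance: 7,810,000×18.3 + V×3 = (7,810,000+V)×7.3
142,923,000 + 3V = 57,013,000 + 7.3V
85,910,000 = 4.3V
V = 19,979,069.77 m³

20000000 m³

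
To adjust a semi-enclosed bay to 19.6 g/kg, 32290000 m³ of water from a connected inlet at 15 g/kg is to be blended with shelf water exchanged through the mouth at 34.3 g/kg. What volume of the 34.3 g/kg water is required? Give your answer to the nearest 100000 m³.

10100000 m³

Salt balance: 32,290,000×15 + V×34.3 = (32,290,000+V)×19.6
484,350,000 + 34.3V = 632,884,000 + 19.6V
148,534,000 = 14.7V
V = 10,104,353.74 m³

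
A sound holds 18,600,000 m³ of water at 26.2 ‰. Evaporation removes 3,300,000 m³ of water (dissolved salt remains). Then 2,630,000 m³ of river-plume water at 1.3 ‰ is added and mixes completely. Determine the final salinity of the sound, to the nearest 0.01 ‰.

After evaporation: salt = 18,600,000×26.2 = 487,320,000; volume = 18,600,000 − 3,300,000 = 15,300,000 m³
After mixing: salt = 487,320,000 + 2,630,000×1.3 = 490,739,000; volume = 15,300,000 + 2,630,000 = 17,930,000 m³
S = 490,739,000 / 17,930,000 = 27.3697 ‰

27.37 ‰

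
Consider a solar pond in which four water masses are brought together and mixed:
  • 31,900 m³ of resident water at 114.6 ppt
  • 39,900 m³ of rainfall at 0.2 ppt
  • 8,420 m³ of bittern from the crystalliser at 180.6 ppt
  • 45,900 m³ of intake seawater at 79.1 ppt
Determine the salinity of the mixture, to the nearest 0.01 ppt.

69.89 ppt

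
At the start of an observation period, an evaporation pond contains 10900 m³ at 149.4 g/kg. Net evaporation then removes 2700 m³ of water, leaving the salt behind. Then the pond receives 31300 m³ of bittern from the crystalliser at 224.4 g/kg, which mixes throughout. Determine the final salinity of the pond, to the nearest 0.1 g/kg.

After evaporation: salt = 10,900×149.4 = 1,628,460; volume = 10,900 − 2,700 = 8,200 m³
After mixing: salt = 1,628,460 + 31,300×224.4 = 8,652,180; volume = 8,200 + 31,300 = 39,500 m³
S = 8,652,180 / 39,500 = 219.0425 g/kg

219.0 g/kg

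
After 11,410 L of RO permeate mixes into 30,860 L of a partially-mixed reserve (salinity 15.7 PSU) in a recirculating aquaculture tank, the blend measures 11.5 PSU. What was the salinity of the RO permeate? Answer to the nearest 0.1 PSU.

Salt balance: 30,860×15.7 + 11,410×S = 42,270×11.5
484,502 + 11,410·S = 486,105
S = (486,105 − 484,502) / 11,410 = 0.1405 PSU

0.1 PSU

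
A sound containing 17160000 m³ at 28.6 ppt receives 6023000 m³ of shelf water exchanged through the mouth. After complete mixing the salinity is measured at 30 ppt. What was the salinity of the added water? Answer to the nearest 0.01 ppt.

33.99 ppt

Salt balance: 17,160,000×28.6 + 6,023,000×S = 23,183,000×30
490,776,000 + 6,023,000·S = 695,490,000
S = (695,490,000 − 490,776,000) / 6,023,000 = 33.9887 ppt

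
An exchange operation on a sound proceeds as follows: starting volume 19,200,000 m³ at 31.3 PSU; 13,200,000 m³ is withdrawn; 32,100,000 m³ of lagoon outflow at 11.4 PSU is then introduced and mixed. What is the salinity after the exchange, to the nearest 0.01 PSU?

Remaining after removal: 6,000,000 m³ at 31.3 PSU (salt = 187,800,000)
After addition: salt = 187,800,000 + 32,100,000×11.4 = 553,740,000; volume = 38,100,000 m³
S = 553,740,000 / 38,100,000 = 14.5339 PSU

14.53 PSU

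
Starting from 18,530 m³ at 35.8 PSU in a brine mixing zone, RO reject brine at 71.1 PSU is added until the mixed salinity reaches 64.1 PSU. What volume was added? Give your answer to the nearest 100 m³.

74900 m³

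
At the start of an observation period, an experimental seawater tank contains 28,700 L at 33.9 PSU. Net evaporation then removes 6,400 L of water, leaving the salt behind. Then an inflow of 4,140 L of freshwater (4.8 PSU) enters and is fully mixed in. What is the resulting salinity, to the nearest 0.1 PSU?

37.5 PSU

After evaporation: salt = 28,700×33.9 = 972,930; volume = 28,700 − 6,400 = 22,300 L
After mixing: salt = 972,930 + 4,140×4.8 = 992,802; volume = 22,300 + 4,140 = 26,440 L
S = 992,802 / 26,440 = 37.5492 PSU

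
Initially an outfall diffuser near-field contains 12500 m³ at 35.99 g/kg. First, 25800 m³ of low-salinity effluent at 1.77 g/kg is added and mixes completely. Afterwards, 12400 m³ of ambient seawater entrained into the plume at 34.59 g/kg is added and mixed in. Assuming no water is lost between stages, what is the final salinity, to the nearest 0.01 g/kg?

18.23 g/kg

Weighted by volume,
Initial salt = 12,500×35.99 = 449,875
After stage 1: salt = 449,875 + 25,800×1.77 = 495,541; volume = 38,300 m³; S = 12.938 g/kg
After stage 2: salt = 495,541 + 12,400×34.59 = 924,457; volume = 50,700 m³
S = 924,457 / 50,700 = 18.2339 g/kg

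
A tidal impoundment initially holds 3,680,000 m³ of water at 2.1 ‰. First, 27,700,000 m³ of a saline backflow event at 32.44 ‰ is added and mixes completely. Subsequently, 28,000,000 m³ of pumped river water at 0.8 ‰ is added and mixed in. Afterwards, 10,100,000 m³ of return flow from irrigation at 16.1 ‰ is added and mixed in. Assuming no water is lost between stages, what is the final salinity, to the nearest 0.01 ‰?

15.71 ‰

Salt balance:
Initial salt = 3,680,000×2.1 = 7,728,000
After stage 1: salt = 7,728,000 + 27,700,000×32.44 = 906,316,000; volume = 31,380,000 m³; S = 28.882 ‰
After stage 2: salt = 906,316,000 + 28,000,000×0.8 = 928,716,000; volume = 59,380,000 m³; S = 15.64 ‰
After stage 3: salt = 928,716,000 + 10,100,000×16.1 = 1,091,326,000; volume = 69,480,000 m³
S = 1,091,326,000 / 69,480,000 = 15.7071 ‰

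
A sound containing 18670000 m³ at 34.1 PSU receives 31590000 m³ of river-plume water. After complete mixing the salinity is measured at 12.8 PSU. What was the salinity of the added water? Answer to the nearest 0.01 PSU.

Salt balance: 18,670,000×34.1 + 31,590,000×S = 50,260,000×12.8
636,647,000 + 31,590,000·S = 643,328,000
S = (643,328,000 − 636,647,000) / 31,590,000 = 0.2115 PSU

0.21 PSU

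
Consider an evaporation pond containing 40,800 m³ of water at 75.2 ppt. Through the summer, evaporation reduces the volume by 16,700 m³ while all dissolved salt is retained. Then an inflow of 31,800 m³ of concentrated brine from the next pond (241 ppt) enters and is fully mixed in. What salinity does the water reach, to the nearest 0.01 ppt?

191.98 ppt

After evaporation: salt = 40,800×75.2 = 3,068,160; volume = 40,800 − 16,700 = 24,100 m³
After mixing: salt = 3,068,160 + 31,800×241 = 10,731,960; volume = 24,100 + 31,800 = 55,900 m³
S = 10,731,960 / 55,900 = 191.985 ppt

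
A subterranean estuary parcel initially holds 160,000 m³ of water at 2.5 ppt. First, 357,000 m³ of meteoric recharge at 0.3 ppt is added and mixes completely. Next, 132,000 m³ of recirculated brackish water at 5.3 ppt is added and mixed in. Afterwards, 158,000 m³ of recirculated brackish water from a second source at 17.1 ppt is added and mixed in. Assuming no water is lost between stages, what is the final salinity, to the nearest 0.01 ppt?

4.84 ppt

Salt balance:
Initial salt = 160,000×2.5 = 400,000
After stage 1: salt = 400,000 + 357,000×0.3 = 507,100; volume = 517,000 m³; S = 0.981 ppt
After stage 2: salt = 507,100 + 132,000×5.3 = 1,206,700; volume = 649,000 m³; S = 1.859 ppt
After stage 3: salt = 1,206,700 + 158,000×17.1 = 3,908,500; volume = 807,000 m³
S = 3,908,500 / 807,000 = 4.8432 ppt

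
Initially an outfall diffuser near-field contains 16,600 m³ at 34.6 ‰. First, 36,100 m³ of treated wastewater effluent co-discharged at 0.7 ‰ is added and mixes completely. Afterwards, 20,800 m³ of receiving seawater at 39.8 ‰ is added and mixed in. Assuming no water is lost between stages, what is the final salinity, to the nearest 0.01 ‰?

Mass of salt is conserved:
Initial salt = 16,600×34.6 = 574,360
After stage 1: salt = 574,360 + 36,100×0.7 = 599,630; volume = 52,700 m³; S = 11.378 ‰
After stage 2: salt = 599,630 + 20,800×39.8 = 1,427,470; volume = 73,500 m³
S = 1,427,470 / 73,500 = 19.4214 ‰

19.42 ‰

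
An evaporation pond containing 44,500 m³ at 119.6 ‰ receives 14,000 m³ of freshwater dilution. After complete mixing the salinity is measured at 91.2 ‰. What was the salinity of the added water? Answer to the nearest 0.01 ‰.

Salt balance: 44,500×119.6 + 14,000×S = 58,500×91.2
5,322,200 + 14,000·S = 5,335,200
S = (5,335,200 − 5,322,200) / 14,000 = 0.9286 ‰

0.93 ‰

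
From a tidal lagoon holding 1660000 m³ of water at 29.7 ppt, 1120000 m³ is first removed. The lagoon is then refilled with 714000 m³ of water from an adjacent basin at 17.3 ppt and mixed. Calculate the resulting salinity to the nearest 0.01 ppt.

Remaining after removal: 540,000 m³ at 29.7 ppt (salt = 16,038,000)
After addition: salt = 16,038,000 + 714,000×17.3 = 28,390,200; volume = 1,254,000 m³
S = 28,390,200 / 1,254,000 = 22.6397 ppt

22.64 ppt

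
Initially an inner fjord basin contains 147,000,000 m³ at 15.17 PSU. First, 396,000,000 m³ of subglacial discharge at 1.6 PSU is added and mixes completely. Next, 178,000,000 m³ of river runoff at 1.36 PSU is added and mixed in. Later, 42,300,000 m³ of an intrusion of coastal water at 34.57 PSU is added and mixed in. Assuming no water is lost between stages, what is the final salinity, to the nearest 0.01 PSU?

Conserving salt mass:
Initial salt = 147,000,000×15.17 = 2,229,990,000
After stage 1: salt = 2,229,990,000 + 396,000,000×1.6 = 2,863,590,000; volume = 543,000,000 m³; S = 5.274 PSU
After stage 2: salt = 2,863,590,000 + 178,000,000×1.36 = 3,105,670,000; volume = 721,000,000 m³; S = 4.307 PSU
After stage 3: salt = 3,105,670,000 + 42,300,000×34.57 = 4,567,981,000; volume = 763,300,000 m³
S = 4,567,981,000 / 763,300,000 = 5.9845 PSU

5.98 PSU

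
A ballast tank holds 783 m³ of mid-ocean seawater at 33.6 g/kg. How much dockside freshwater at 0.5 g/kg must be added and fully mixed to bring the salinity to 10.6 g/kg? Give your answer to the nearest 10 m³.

1780 m³

Salt balance: 783×33.6 + V×0.5 = (783+V)×10.6
26,308.8 + 0.5V = 8,299.8 + 10.6V
18,009 = 10.1V
V = 1,783.07 m³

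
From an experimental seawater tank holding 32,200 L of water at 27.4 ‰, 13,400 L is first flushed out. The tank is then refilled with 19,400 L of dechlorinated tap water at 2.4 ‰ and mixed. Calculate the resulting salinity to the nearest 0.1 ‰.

14.7 ‰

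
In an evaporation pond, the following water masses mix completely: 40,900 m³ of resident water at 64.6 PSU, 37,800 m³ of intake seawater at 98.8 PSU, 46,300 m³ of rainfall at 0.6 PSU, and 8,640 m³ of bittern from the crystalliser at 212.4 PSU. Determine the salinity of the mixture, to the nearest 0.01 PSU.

By conservation of dissolved salt,
salt = 40,900×64.6 + 37,800×98.8 + 46,300×0.6 + 8,640×212.4 = 2,642,140 + 3,734,640 + 27,780 + 1,835,136 = 8,239,696
volume = 40,900 + 37,800 + 46,300 + 8,640 = 133,640 m³
S = 8,239,696 / 133,640 = 61.6559 PSU

61.66 PSU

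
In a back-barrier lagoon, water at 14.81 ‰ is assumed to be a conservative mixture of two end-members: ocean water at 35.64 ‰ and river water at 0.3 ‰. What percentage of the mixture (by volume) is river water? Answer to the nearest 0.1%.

58.9%

Let f be the freshwater fraction. Salt balance per unit volume:
f×0.3 + (1−f)×35.64 = 14.81
f = (35.64 − 14.81) / (35.64 − 0.3) = 20.83/35.34 = 0.5894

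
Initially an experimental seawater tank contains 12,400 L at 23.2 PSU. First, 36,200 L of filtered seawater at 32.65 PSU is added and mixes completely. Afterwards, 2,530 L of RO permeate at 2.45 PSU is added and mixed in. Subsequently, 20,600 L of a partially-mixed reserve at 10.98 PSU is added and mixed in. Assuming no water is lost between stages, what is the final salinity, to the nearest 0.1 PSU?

Salt balance:
Initial salt = 12,400×23.2 = 287,680
After stage 1: salt = 287,680 + 36,200×32.65 = 1,469,610; volume = 48,600 L; S = 30.239 PSU
After stage 2: salt = 1,469,610 + 2,530×2.45 = 1,475,808.5; volume = 51,130 L; S = 28.864 PSU
After stage 3: salt = 1,475,808.5 + 20,600×10.98 = 1,701,996.5; volume = 71,730 L
S = 1,701,996.5 / 71,730 = 23.7278 PSU

23.7 PSU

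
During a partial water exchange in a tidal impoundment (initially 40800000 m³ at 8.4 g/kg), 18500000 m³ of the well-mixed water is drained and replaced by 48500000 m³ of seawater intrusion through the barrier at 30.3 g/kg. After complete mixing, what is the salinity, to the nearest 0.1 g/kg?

23.4 g/kg

Remaining after removal: 22,300,000 m³ at 8.4 g/kg (salt = 187,320,000)
After addition: salt = 187,320,000 + 48,500,000×30.3 = 1,656,870,000; volume = 70,800,000 m³
S = 1,656,870,000 / 70,800,000 = 23.4021 g/kg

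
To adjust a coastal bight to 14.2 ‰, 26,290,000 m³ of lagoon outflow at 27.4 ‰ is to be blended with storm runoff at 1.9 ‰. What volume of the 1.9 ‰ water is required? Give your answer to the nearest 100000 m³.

Salt balance: 26,290,000×27.4 + V×1.9 = (26,290,000+V)×14.2
720,346,000 + 1.9V = 373,318,000 + 14.2V
347,028,000 = 12.3V
V = 28,213,658.54 m³

28200000 m³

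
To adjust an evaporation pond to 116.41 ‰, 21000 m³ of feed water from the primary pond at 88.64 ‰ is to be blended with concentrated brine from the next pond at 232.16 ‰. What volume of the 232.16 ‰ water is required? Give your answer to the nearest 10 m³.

5040 m³

Salt balance: 21,000×88.64 + V×232.16 = (21,000+V)×116.41
1,861,440 + 232.16V = 2,444,610 + 116.41V
583,170 = 115.75V
V = 5,038.19 m³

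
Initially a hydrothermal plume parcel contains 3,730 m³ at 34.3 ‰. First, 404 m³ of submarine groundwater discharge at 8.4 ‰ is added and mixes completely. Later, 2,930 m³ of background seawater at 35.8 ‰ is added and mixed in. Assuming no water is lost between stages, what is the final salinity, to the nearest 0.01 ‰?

33.44 ‰

Weighted by volume,
Initial salt = 3,730×34.3 = 127,939
After stage 1: salt = 127,939 + 404×8.4 = 131,332.6; volume = 4,134 m³; S = 31.769 ‰
After stage 2: salt = 131,332.6 + 2,930×35.8 = 236,226.6; volume = 7,064 m³
S = 236,226.6 / 7,064 = 33.4409 ‰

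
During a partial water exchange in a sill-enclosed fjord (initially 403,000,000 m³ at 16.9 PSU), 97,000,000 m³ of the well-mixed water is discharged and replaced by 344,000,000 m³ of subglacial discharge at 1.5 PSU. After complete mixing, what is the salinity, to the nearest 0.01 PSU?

8.75 PSU

Remaining after removal: 306,000,000 m³ at 16.9 PSU (salt = 5,171,400,000)
After addition: salt = 5,171,400,000 + 344,000,000×1.5 = 5,687,400,000; volume = 650,000,000 m³
S = 5,687,400,000 / 650,000,000 = 8.7498 PSU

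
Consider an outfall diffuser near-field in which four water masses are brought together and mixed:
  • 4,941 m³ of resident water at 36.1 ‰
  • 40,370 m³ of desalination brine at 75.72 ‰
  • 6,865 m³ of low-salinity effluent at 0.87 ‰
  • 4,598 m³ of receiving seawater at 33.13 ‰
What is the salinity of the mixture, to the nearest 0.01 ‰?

By conservation of dissolved salt,
salt = 4,941×36.1 + 40,370×75.72 + 6,865×0.87 + 4,598×33.13 = 178,370.1 + 3,056,816.4 + 5,972.55 + 152,331.74 = 3,393,490.79
volume = 4,941 + 40,370 + 6,865 + 4,598 = 56,774 m³
S = 3,393,490.79 / 56,774 = 59.7719 ‰

59.77 ‰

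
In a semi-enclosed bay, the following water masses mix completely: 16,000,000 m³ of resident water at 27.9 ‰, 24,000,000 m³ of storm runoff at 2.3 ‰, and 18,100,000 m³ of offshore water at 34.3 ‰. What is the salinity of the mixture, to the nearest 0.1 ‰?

19.3 ‰

Total salt / total volume:
salt = 16,000,000×27.9 + 24,000,000×2.3 + 18,100,000×34.3 = 446,400,000 + 55,200,000 + 620,830,000 = 1,122,430,000
volume = 16,000,000 + 24,000,000 + 18,100,000 = 58,100,000 m³
S = 1,122,430,000 / 58,100,000 = 19.319 ‰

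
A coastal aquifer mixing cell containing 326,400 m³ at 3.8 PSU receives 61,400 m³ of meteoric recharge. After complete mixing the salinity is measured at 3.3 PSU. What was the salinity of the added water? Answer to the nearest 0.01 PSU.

0.64 PSU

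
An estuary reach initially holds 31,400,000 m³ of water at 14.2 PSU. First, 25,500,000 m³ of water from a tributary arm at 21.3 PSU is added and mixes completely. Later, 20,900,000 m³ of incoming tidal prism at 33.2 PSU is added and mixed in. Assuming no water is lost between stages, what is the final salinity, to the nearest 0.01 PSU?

Conserving salt mass:
Initial salt = 31,400,000×14.2 = 445,880,000
After stage 1: salt = 445,880,000 + 25,500,000×21.3 = 989,030,000; volume = 56,900,000 m³; S = 17.382 PSU
After stage 2: salt = 989,030,000 + 20,900,000×33.2 = 1,682,910,000; volume = 77,800,000 m³
S = 1,682,910,000 / 77,800,000 = 21.6312 PSU

21.63 PSU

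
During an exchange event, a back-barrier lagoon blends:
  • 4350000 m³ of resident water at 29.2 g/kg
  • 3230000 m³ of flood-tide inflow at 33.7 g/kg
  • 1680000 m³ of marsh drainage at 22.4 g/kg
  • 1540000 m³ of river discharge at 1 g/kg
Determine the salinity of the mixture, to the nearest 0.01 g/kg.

25.47 g/kg

Total salt / total volume:
salt = 4,350,000×29.2 + 3,230,000×33.7 + 1,680,000×22.4 + 1,540,000×1 = 127,020,000 + 108,851,000 + 37,632,000 + 1,540,000 = 275,043,000
volume = 4,350,000 + 3,230,000 + 1,680,000 + 1,540,000 = 10,800,000 m³
S = 275,043,000 / 10,800,000 = 25.4669 g/kg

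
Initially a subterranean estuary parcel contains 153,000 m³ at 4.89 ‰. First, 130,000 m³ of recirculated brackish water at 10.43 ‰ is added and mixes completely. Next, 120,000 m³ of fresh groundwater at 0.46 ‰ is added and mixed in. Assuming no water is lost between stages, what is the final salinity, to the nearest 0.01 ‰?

By conservation of dissolved salt,
Initial salt = 153,000×4.89 = 748,170
After stage 1: salt = 748,170 + 130,000×10.43 = 2,104,070; volume = 283,000 m³; S = 7.435 ‰
After stage 2: salt = 2,104,070 + 120,000×0.46 = 2,159,270; volume = 403,000 m³
S = 2,159,270 / 403,000 = 5.358 ‰

5.36 ‰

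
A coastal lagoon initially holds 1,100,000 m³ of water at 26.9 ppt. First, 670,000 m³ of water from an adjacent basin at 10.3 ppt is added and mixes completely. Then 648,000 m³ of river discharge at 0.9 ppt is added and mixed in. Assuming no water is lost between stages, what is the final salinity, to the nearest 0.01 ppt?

Conserving salt mass:
Initial salt = 1,100,000×26.9 = 29,590,000
After stage 1: salt = 29,590,000 + 670,000×10.3 = 36,491,000; volume = 1,770,000 m³; S = 20.616 ppt
After stage 2: salt = 36,491,000 + 648,000×0.9 = 37,074,200; volume = 2,418,000 m³
S = 37,074,200 / 2,418,000 = 15.3326 ppt

15.33 ppt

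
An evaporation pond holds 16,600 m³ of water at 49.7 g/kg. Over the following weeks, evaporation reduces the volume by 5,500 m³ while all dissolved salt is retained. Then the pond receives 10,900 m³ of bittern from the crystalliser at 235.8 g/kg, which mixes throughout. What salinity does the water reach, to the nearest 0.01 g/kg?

After evaporation: salt = 16,600×49.7 = 825,020; volume = 16,600 − 5,500 = 11,100 m³
After mixing: salt = 825,020 + 10,900×235.8 = 3,395,240; volume = 11,100 + 10,900 = 22,000 m³
S = 3,395,240 / 22,000 = 154.3291 g/kg

154.33 g/kg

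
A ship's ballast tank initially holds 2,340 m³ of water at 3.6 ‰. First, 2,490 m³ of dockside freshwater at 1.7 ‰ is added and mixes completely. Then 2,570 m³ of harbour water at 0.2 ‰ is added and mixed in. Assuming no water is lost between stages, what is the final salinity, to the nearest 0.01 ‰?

Total salt / total volume:
Initial salt = 2,340×3.6 = 8,424
After stage 1: salt = 8,424 + 2,490×1.7 = 12,657; volume = 4,830 m³; S = 2.62 ‰
After stage 2: salt = 12,657 + 2,570×0.2 = 13,171; volume = 7,400 m³
S = 13,171 / 7,400 = 1.7799 ‰

1.78 ‰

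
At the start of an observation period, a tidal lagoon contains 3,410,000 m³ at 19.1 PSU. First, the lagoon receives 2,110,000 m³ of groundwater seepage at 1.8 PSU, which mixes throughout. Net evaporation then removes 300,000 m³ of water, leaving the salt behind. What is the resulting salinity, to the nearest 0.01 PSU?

13.20 PSU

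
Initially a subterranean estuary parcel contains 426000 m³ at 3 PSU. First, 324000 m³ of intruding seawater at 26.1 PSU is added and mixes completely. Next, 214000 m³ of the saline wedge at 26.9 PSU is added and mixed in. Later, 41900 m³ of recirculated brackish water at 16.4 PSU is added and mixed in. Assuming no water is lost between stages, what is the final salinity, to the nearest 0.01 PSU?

Conserving salt mass:
Initial salt = 426,000×3 = 1,278,000
After stage 1: salt = 1,278,000 + 324,000×26.1 = 9,734,400; volume = 750,000 m³; S = 12.979 PSU
After stage 2: salt = 9,734,400 + 214,000×26.9 = 15,491,000; volume = 964,000 m³; S = 16.07 PSU
After stage 3: salt = 15,491,000 + 41,900×16.4 = 16,178,160; volume = 1,005,900 m³
S = 16,178,160 / 1,005,900 = 16.0833 PSU

16.08 PSU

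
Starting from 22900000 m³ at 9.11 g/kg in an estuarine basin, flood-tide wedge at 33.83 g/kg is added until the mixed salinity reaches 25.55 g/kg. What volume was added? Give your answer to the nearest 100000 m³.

Salt balance: 22,900,000×9.11 + V×33.83 = (22,900,000+V)×25.55
208,619,000 + 33.83V = 585,095,000 + 25.55V
376,476,000 = 8.28V
V = 45,468,115.94 m³

45500000 m³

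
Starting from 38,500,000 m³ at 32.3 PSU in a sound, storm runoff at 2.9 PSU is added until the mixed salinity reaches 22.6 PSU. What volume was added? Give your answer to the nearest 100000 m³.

19000000 m³

Salt balance: 38,500,000×32.3 + V×2.9 = (38,500,000+V)×22.6
1,243,550,000 + 2.9V = 870,100,000 + 22.6V
373,450,000 = 19.7V
V = 18,956,852.79 m³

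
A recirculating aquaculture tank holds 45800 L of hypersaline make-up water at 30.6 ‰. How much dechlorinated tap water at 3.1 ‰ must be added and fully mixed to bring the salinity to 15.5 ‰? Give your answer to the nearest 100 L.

55800 L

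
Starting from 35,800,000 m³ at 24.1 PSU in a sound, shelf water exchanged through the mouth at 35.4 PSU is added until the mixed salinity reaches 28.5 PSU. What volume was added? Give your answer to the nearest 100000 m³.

Salt balance: 35,800,000×24.1 + V×35.4 = (35,800,000+V)×28.5
862,780,000 + 35.4V = 1,020,300,000 + 28.5V
157,520,000 = 6.9V
V = 22,828,985.51 m³

22800000 m³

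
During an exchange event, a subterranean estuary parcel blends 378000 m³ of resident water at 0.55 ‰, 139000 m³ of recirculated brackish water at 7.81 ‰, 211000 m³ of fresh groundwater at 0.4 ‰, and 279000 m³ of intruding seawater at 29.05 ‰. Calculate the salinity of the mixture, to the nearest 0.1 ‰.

9.4 ‰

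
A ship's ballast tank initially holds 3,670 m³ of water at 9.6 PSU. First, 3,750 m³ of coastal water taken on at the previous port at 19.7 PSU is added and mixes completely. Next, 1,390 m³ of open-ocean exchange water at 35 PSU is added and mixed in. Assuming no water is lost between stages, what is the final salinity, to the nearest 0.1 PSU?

Salt balance:
Initial salt = 3,670×9.6 = 35,232
After stage 1: salt = 35,232 + 3,750×19.7 = 109,107; volume = 7,420 m³; S = 14.704 PSU
After stage 2: salt = 109,107 + 1,390×35 = 157,757; volume = 8,810 m³
S = 157,757 / 8,810 = 17.9066 PSU

17.9 PSU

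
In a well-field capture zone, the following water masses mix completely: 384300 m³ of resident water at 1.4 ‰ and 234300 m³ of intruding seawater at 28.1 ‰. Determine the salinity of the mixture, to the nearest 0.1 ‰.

11.5 ‰

Salt balance:
salt = 384,300×1.4 + 234,300×28.1 = 538,020 + 6,583,830 = 7,121,850
volume = 384,300 + 234,300 = 618,600 m³
S = 7,121,850 / 618,600 = 11.513 ‰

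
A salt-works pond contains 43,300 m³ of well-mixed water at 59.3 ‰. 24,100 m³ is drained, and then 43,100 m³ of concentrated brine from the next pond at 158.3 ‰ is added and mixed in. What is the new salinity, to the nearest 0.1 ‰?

127.8 ‰

Remaining after removal: 19,200 m³ at 59.3 ‰ (salt = 1,138,560)
After addition: salt = 1,138,560 + 43,100×158.3 = 7,961,290; volume = 62,300 m³
S = 7,961,290 / 62,300 = 127.7896 ‰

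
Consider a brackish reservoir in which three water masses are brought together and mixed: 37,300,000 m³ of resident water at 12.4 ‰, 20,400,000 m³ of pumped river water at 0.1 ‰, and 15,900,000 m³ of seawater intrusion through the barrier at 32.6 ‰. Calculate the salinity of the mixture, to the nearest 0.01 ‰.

Mass of salt is conserved:
salt = 37,300,000×12.4 + 20,400,000×0.1 + 15,900,000×32.6 = 462,520,000 + 2,040,000 + 518,340,000 = 982,900,000
volume = 37,300,000 + 20,400,000 + 15,900,000 = 73,600,000 m³
S = 982,900,000 / 73,600,000 = 13.3546 ‰

13.35 ‰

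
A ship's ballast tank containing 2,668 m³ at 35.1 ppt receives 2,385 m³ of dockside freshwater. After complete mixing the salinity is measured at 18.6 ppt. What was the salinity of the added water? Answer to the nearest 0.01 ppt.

Salt balance: 2,668×35.1 + 2,385×S = 5,053×18.6
93,646.8 + 2,385·S = 93,985.8
S = (93,985.8 − 93,646.8) / 2,385 = 0.1421 ppt

0.14 ppt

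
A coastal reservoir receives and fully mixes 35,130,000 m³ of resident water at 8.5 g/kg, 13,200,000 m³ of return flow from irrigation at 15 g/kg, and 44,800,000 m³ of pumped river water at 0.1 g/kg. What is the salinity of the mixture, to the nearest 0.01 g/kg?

5.38 g/kg

Conserving salt mass:
salt = 35,130,000×8.5 + 13,200,000×15 + 44,800,000×0.1 = 298,605,000 + 198,000,000 + 4,480,000 = 501,085,000
volume = 35,130,000 + 13,200,000 + 44,800,000 = 93,130,000 m³
S = 501,085,000 / 93,130,000 = 5.3805 g/kg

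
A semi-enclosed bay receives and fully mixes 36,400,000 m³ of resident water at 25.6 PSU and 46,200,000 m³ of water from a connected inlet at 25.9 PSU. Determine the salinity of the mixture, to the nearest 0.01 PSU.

Weighted by volume,
salt = 36,400,000×25.6 + 46,200,000×25.9 = 931,840,000 + 1,196,580,000 = 2,128,420,000
volume = 36,400,000 + 46,200,000 = 82,600,000 m³
S = 2,128,420,000 / 82,600,000 = 25.7678 PSU

25.77 PSU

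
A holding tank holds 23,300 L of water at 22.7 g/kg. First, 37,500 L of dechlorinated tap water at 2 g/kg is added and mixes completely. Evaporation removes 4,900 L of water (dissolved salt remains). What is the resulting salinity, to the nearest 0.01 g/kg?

10.80 g/kg

After mixing: salt = 23,300×22.7 + 37,500×2 = 603,910; volume = 60,800 L
After evaporation: salt unchanged = 603,910; volume = 60,800 − 4,900 = 55,900 L
S = 603,910 / 55,900 = 10.8034 g/kg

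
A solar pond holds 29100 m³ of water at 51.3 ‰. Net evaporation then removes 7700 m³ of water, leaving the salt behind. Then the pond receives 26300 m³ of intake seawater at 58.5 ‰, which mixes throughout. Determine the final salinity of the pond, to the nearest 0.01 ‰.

63.55 ‰

After evaporation: salt = 29,100×51.3 = 1,492,830; volume = 29,100 − 7,700 = 21,400 m³
After mixing: salt = 1,492,830 + 26,300×58.5 = 3,031,380; volume = 21,400 + 26,300 = 47,700 m³
S = 3,031,380 / 47,700 = 63.5509 ‰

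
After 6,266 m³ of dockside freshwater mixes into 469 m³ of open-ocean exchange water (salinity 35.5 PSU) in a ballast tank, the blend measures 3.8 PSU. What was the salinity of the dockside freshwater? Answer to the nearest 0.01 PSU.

1.43 PSU

Salt balance: 469×35.5 + 6,266×S = 6,735×3.8
16,649.5 + 6,266·S = 25,593
S = (25,593 − 16,649.5) / 6,266 = 1.4273 PSU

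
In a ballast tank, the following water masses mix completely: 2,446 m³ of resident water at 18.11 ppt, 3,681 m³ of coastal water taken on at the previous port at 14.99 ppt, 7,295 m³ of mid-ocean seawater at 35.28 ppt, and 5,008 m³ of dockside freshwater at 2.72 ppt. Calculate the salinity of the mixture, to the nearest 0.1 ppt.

20.1 ppt

Conserving salt mass:
salt = 2,446×18.11 + 3,681×14.99 + 7,295×35.28 + 5,008×2.72 = 44,297.06 + 55,178.19 + 257,367.6 + 13,621.76 = 370,464.61
volume = 2,446 + 3,681 + 7,295 + 5,008 = 18,430 m³
S = 370,464.61 / 18,430 = 20.101 ppt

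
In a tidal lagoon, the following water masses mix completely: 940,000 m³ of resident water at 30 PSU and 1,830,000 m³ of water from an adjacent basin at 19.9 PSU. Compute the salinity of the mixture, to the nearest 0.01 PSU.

Total salt / total volume:
salt = 940,000×30 + 1,830,000×19.9 = 28,200,000 + 36,417,000 = 64,617,000
volume = 940,000 + 1,830,000 = 2,770,000 m³
S = 64,617,000 / 2,770,000 = 23.3274 PSU

23.33 PSU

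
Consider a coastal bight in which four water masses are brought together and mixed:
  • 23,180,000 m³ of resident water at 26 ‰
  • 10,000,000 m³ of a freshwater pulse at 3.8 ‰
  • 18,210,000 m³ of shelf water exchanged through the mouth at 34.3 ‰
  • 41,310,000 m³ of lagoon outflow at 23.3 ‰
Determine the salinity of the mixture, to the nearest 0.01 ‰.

Total salt / total volume:
salt = 23,180,000×26 + 10,000,000×3.8 + 18,210,000×34.3 + 41,310,000×23.3 = 602,680,000 + 38,000,000 + 624,603,000 + 962,523,000 = 2,227,806,000
volume = 23,180,000 + 10,000,000 + 18,210,000 + 41,310,000 = 92,700,000 m³
S = 2,227,806,000 / 92,700,000 = 24.0324 ‰

24.03 ‰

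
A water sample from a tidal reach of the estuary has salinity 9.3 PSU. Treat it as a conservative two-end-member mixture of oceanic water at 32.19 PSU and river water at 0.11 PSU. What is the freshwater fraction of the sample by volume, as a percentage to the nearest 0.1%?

71.4%

Let f be the freshwater fraction. Salt balance per unit volume:
f×0.11 + (1−f)×32.19 = 9.3
f = (32.19 − 9.3) / (32.19 − 0.11) = 22.89/32.08 = 0.7135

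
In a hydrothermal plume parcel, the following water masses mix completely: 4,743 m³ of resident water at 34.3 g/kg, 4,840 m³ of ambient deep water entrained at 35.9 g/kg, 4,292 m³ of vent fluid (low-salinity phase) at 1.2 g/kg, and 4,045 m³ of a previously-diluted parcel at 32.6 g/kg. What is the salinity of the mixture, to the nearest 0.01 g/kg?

By conservation of dissolved salt,
salt = 4,743×34.3 + 4,840×35.9 + 4,292×1.2 + 4,045×32.6 = 162,684.9 + 173,756 + 5,150.4 + 131,867 = 473,458.3
volume = 4,743 + 4,840 + 4,292 + 4,045 = 17,920 m³
S = 473,458.3 / 17,920 = 26.4207 g/kg

26.42 g/kg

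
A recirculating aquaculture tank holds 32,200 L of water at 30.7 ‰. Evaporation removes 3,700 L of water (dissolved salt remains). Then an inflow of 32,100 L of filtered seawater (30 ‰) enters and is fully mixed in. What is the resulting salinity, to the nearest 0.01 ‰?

After evaporation: salt = 32,200×30.7 = 988,540; volume = 32,200 − 3,700 = 28,500 L
After mixing: salt = 988,540 + 32,100×30 = 1,951,540; volume = 28,500 + 32,100 = 60,600 L
S = 1,951,540 / 60,600 = 32.2036 ‰

32.20 ‰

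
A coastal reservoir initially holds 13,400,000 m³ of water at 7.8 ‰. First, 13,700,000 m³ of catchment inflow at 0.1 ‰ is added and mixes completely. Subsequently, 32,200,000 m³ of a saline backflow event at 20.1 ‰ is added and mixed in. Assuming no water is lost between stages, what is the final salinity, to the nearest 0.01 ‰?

By conservation of dissolved salt,
Initial salt = 13,400,000×7.8 = 104,520,000
After stage 1: salt = 104,520,000 + 13,700,000×0.1 = 105,890,000; volume = 27,100,000 m³; S = 3.907 ‰
After stage 2: salt = 105,890,000 + 32,200,000×20.1 = 753,110,000; volume = 59,300,000 m³
S = 753,110,000 / 59,300,000 = 12.7 ‰

12.70 ‰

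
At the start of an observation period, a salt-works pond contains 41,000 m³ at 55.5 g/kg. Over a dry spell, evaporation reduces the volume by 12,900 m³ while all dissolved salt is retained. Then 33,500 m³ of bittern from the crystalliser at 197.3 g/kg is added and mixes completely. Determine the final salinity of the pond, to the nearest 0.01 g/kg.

After evaporation: salt = 41,000×55.5 = 2,275,500; volume = 41,000 − 12,900 = 28,100 m³
After mixing: salt = 2,275,500 + 33,500×197.3 = 8,885,050; volume = 28,100 + 33,500 = 61,600 m³
S = 8,885,050 / 61,600 = 144.2378 g/kg

144.24 g/kg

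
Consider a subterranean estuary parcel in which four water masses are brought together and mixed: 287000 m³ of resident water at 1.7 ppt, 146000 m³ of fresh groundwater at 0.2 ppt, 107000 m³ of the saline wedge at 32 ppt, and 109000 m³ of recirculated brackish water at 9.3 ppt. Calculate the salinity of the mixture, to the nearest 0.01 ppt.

Total salt / total volume:
salt = 287,000×1.7 + 146,000×0.2 + 107,000×32 + 109,000×9.3 = 487,900 + 29,200 + 3,424,000 + 1,013,700 = 4,954,800
volume = 287,000 + 146,000 + 107,000 + 109,000 = 649,000 m³
S = 4,954,800 / 649,000 = 7.6345 ppt

7.63 ppt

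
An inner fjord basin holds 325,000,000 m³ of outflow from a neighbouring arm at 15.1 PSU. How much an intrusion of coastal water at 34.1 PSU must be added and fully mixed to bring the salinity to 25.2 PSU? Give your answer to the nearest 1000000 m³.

369000000 m³

Salt balance: 325,000,000×15.1 + V×34.1 = (325,000,000+V)×25.2
4,907,500,000 + 34.1V = 8,190,000,000 + 25.2V
3,282,500,000 = 8.9V
V = 368,820,224.72 m³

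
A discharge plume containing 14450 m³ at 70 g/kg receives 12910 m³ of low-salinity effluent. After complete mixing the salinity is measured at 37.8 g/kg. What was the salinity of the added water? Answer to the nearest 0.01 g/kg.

Salt balance: 14,450×70 + 12,910×S = 27,360×37.8
1,011,500 + 12,910·S = 1,034,208
S = (1,034,208 − 1,011,500) / 12,910 = 1.7589 g/kg

1.76 g/kg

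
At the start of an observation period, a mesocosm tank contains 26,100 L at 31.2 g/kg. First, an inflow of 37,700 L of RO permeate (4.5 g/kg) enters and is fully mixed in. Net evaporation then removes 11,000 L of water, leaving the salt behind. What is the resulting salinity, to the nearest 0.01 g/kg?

After mixing: salt = 26,100×31.2 + 37,700×4.5 = 983,970; volume = 63,800 L
After evaporation: salt unchanged = 983,970; volume = 63,800 − 11,000 = 52,800 L
S = 983,970 / 52,800 = 18.6358 g/kg

18.64 g/kg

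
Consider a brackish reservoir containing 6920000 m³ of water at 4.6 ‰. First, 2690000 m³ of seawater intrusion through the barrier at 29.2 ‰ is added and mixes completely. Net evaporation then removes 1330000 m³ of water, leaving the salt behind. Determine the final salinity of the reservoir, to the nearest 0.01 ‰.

13.33 ‰

After mixing: salt = 6,920,000×4.6 + 2,690,000×29.2 = 110,380,000; volume = 9,610,000 m³
After evaporation: salt unchanged = 110,380,000; volume = 9,610,000 − 1,330,000 = 8,280,000 m³
S = 110,380,000 / 8,280,000 = 13.3309 ‰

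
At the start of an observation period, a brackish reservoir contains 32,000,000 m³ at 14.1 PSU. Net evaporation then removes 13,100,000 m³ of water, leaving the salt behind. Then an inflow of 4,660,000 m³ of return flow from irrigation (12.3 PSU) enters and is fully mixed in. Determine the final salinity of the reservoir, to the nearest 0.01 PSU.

After evaporation: salt = 32,000,000×14.1 = 451,200,000; volume = 32,000,000 − 13,100,000 = 18,900,000 m³
After mixing: salt = 451,200,000 + 4,660,000×12.3 = 508,518,000; volume = 18,900,000 + 4,660,000 = 23,560,000 m³
S = 508,518,000 / 23,560,000 = 21.584 PSU

21.58 PSU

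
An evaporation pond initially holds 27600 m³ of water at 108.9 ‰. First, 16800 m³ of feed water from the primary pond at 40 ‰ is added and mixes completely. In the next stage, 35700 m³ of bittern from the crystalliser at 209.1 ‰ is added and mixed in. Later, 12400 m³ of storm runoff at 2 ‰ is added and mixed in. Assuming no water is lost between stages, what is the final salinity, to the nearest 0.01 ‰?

120.73 ‰

Mass of salt is conserved:
Initial salt = 27,600×108.9 = 3,005,640
After stage 1: salt = 3,005,640 + 16,800×40 = 3,677,640; volume = 44,400 m³; S = 82.83 ‰
After stage 2: salt = 3,677,640 + 35,700×209.1 = 11,142,510; volume = 80,100 m³; S = 139.107 ‰
After stage 3: salt = 11,142,510 + 12,400×2 = 11,167,310; volume = 92,500 m³
S = 11,167,310 / 92,500 = 120.7277 ‰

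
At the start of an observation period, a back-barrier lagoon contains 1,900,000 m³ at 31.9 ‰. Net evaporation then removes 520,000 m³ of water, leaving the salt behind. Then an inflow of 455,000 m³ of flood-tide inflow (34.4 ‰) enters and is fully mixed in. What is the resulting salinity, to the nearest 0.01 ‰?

After evaporation: salt = 1,900,000×31.9 = 60,610,000; volume = 1,900,000 − 520,000 = 1,380,000 m³
After mixing: salt = 60,610,000 + 455,000×34.4 = 76,262,000; volume = 1,380,000 + 455,000 = 1,835,000 m³
S = 76,262,000 / 1,835,000 = 41.5597 ‰

41.56 ‰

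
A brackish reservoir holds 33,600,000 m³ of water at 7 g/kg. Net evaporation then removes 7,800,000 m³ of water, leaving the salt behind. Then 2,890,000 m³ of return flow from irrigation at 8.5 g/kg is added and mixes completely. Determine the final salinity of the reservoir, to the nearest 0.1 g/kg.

After evaporation: salt = 33,600,000×7 = 235,200,000; volume = 33,600,000 − 7,800,000 = 25,800,000 m³
After mixing: salt = 235,200,000 + 2,890,000×8.5 = 259,765,000; volume = 25,800,000 + 2,890,000 = 28,690,000 m³
S = 259,765,000 / 28,690,000 = 9.0542 g/kg

9.1 g/kg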